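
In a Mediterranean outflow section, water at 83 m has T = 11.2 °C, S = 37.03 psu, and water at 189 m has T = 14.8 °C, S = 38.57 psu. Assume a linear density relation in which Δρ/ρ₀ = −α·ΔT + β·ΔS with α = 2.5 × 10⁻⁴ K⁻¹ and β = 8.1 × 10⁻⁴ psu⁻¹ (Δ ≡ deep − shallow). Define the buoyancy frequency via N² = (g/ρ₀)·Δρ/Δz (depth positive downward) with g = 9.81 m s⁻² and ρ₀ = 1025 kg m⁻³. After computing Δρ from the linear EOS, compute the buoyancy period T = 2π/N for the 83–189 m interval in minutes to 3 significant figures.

ΔT = +3.6 K, ΔS = +1.54 psu (deep − shallow).
Δρ/ρ₀ = −αΔT + βΔS = -9.00 × 10⁻⁴ + 1.2474 × 10⁻³ = 3.474 × 10⁻⁴, so Δρ ≈ 0.3561 kg m⁻³.
N² = (g/ρ₀)·Δρ/Δz = g·(Δρ/ρ₀)/Δz = 9.81 × 3.474 × 10⁻⁴ / 106 = 3.2151 × 10⁻⁵ s⁻².
N = √(3.2151 × 10⁻⁵) = 5.6702 × 10⁻³ rad s⁻¹ → T = 2π/N = 1.1081 × 10³ s = 18.468 min ≈ 18.5 min.

18.5 min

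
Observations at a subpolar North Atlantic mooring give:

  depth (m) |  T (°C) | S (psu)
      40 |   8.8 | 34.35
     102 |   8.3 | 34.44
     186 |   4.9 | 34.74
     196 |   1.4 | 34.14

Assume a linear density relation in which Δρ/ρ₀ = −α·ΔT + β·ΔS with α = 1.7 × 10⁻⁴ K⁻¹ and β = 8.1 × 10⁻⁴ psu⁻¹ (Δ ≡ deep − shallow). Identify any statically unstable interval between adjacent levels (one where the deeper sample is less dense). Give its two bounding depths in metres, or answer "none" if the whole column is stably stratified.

none

Evaluate Δρ/ρ₀ = −αΔT + βΔS across each adjacent pair:
  40–102 m: −αΔT+βΔS = −(1.7 × 10⁻⁴)(-0.5)+(8.1 × 10⁻⁴)(+0.09) = 1.6 × 10⁻⁴ → stable
  102–186 m: −αΔT+βΔS = −(1.7 × 10⁻⁴)(-3.4)+(8.1 × 10⁻⁴)(+0.30) = 8.2 × 10⁻⁴ → stable
  186–196 m: −αΔT+βΔS = −(1.7 × 10⁻⁴)(-3.5)+(8.1 × 10⁻⁴)(-0.60) = 1.1 × 10⁻⁴ → stable
Every interval has Δρ > 0: the column is stably stratified throughout.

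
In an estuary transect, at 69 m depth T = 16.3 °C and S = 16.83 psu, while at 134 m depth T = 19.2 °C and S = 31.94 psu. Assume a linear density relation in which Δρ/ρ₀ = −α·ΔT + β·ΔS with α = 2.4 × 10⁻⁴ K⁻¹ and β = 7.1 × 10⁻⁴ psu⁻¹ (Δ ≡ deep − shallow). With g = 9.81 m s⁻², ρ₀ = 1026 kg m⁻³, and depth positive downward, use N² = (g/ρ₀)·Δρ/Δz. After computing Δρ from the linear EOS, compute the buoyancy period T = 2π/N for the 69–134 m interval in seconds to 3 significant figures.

161 s

ΔT = +2.9 K, ΔS = +15.11 psu (deep − shallow).
Δρ/ρ₀ = −αΔT + βΔS = -6.96 × 10⁻⁴ + 0.0107281 = 0.0100321, so Δρ ≈ 10.29 kg m⁻³.
N² = (g/ρ₀)·Δρ/Δz = g·(Δρ/ρ₀)/Δz = 9.81 × 0.0100321 / 65 = 1.5141 × 10⁻³ s⁻².
N = √(1.5141 × 10⁻³) = 0.038911 rad s⁻¹ → T = 2π/N = 161.48 s ≈ 161 s.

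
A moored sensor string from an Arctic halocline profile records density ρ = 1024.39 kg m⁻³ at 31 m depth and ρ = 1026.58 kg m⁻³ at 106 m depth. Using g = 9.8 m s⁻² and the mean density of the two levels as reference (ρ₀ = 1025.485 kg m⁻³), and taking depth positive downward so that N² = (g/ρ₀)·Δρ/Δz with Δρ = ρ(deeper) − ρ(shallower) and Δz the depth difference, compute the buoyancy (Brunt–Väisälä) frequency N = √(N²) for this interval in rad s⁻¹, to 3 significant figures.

0.0167 rad s⁻¹

Δρ = 1026.58 − 1024.39 = 2.19 kg m⁻³ over Δz = 106 − 31 = 75 m.
N² = (9.8/1025.485) × (2.19/75) = 2.7905 × 10⁻⁴ s⁻².
N = √(2.7905 × 10⁻⁴) = 0.016705 rad s⁻¹ ≈ 0.0167 rad s⁻¹.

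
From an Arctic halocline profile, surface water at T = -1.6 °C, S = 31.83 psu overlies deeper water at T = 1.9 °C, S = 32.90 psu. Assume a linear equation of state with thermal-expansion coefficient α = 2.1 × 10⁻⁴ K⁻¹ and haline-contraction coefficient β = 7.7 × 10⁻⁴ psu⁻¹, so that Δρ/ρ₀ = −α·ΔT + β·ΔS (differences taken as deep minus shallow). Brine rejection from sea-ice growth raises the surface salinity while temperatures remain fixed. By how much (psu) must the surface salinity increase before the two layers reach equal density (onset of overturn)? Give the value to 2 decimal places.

Neutral buoyancy requires −α(T_deep − T_surf) + β(S_deep − S_surf′) = 0.
S_surf′ = S_deep − (α/β)·ΔT = 32.90 − (2.1 × 10⁻⁴/7.7 × 10⁻⁴)·(+3.5) = 31.9455 psu.
Increase required: 31.9455 − 31.83 = 0.1155 psu.

0.12 psu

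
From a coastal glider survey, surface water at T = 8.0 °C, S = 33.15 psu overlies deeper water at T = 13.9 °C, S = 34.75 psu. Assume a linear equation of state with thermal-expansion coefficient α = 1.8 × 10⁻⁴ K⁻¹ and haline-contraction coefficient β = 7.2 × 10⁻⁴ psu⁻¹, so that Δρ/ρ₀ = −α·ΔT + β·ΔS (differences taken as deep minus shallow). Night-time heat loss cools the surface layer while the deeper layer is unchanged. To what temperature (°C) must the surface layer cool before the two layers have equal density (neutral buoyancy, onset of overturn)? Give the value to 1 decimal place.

7.5 °C

Neutral buoyancy requires Δρ = 0, i.e. −α(T_deep − T_surf′) + β(S_deep − S_surf) = 0.
T_surf′ = T_deep − (β/α)·ΔS = 13.9 − (7.2 × 10⁻⁴/1.8 × 10⁻⁴)·(+1.60) = 7.500 °C.
Cooling required: 8.0 − (7.500) = 0.500 °C.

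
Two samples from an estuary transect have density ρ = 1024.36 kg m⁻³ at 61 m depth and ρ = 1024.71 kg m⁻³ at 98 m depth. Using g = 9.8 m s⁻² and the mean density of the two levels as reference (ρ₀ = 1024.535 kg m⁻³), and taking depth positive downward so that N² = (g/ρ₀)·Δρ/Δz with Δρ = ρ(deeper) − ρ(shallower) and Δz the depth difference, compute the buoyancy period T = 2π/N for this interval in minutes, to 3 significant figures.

11.0 min

Δρ = 1024.71 − 1024.36 = 0.35 kg m⁻³ over Δz = 98 − 61 = 37 m.
N² = (9.8/1024.535) × (0.35/37) = 9.0483 × 10⁻⁵ s⁻².
N = √(9.0483 × 10⁻⁵) = 9.5123 × 10⁻³ rad s⁻¹, so T = 2π/N = 660.53 s = 11.009 min ≈ 11.0 min.
Since Δρ > 0 the layer is stably stratified.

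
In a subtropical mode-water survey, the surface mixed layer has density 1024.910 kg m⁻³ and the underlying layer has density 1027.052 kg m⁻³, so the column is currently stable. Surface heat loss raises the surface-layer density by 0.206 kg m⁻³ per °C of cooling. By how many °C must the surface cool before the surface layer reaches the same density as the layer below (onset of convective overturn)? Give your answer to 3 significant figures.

10.4 °C

Density deficit of the surface layer: 1027.052 − 1024.910 = 2.142 kg m⁻³.
Required change = 2.142 / 0.206 = 10.4 °C.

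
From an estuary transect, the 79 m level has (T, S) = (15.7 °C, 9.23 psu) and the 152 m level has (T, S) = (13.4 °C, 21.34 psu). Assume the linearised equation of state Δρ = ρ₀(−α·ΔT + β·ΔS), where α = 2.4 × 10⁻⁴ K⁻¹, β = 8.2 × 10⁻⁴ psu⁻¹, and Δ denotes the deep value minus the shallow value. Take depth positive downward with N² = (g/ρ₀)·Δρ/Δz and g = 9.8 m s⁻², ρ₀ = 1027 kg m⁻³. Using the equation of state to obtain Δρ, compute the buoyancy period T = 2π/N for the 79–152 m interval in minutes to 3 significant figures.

ΔT = -2.3 K, ΔS = +12.11 psu (deep − shallow).
Δρ/ρ₀ = −αΔT + βΔS = 5.52 × 10⁻⁴ + 9.9302 × 10⁻³ = 0.0104822, so Δρ ≈ 10.77 kg m⁻³.
N² = (g/ρ₀)·Δρ/Δz = g·(Δρ/ρ₀)/Δz = 9.8 × 0.0104822 / 73 = 1.4072 × 10⁻³ s⁻².
N = √(1.4072 × 10⁻³) = 0.037513 rad s⁻¹ → T = 2π/N = 167.49 s = 2.7915 min ≈ 2.79 min.

2.79 min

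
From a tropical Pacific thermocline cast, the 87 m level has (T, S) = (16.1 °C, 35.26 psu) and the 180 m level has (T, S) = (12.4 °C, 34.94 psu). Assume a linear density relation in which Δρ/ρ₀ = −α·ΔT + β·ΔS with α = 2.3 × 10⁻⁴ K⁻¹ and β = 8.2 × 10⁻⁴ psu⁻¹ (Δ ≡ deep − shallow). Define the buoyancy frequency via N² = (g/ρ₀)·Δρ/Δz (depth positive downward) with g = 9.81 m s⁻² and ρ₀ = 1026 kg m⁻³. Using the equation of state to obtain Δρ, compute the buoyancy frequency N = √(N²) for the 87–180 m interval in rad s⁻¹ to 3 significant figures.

7.88 × 10⁻³ rad s⁻¹

ΔT = -3.7 K, ΔS = -0.32 psu (deep − shallow).
Δρ/ρ₀ = −αΔT + βΔS = 8.51 × 10⁻⁴ − 2.624 × 10⁻⁴ = 5.886 × 10⁻⁴, so Δρ ≈ 0.6039 kg m⁻³.
N² = (g/ρ₀)·Δρ/Δz = g·(Δρ/ρ₀)/Δz = 9.81 × 5.886 × 10⁻⁴ / 93 = 6.2088 × 10⁻⁵ s⁻².
N = √(6.2088 × 10⁻⁵) = 7.8796 × 10⁻³ rad s⁻¹ ≈ 7.88 × 10⁻³ rad s⁻¹.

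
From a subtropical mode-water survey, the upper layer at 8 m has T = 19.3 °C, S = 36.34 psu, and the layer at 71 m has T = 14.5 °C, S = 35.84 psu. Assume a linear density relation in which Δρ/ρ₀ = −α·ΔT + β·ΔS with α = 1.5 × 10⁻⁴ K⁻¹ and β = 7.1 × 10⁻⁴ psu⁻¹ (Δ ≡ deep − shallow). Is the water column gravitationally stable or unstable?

stable

ΔT = 14.5 − 19.3 = -4.8 K and ΔS = 35.84 − 36.34 = -0.50 psu (deep − shallow).
−αΔT = 7.20 × 10⁻⁴; βΔS = -3.55 × 10⁻⁴; sum Δρ/ρ₀ = 3.65 × 10⁻⁴.
Δρ/ρ₀ > 0, so Δρ > 0: deeper water is denser → statically stable.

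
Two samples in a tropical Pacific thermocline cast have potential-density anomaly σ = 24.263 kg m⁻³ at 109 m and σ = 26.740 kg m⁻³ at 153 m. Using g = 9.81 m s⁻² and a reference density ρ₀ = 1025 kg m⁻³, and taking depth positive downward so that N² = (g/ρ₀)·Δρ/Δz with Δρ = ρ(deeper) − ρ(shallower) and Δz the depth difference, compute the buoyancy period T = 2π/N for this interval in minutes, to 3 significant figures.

Δρ = 1026.740 − 1024.263 = 2.477 kg m⁻³ over Δz = 153 − 109 = 44 m.
N² = (9.81/1025) × (2.477/44) = 5.3879 × 10⁻⁴ s⁻².
N = √(5.3879 × 10⁻⁴) = 0.023212 rad s⁻¹, so T = 2π/N = 270.69 s = 4.5115 min ≈ 4.51 min.
N² > 0, so the interval is statically stable.

4.51 min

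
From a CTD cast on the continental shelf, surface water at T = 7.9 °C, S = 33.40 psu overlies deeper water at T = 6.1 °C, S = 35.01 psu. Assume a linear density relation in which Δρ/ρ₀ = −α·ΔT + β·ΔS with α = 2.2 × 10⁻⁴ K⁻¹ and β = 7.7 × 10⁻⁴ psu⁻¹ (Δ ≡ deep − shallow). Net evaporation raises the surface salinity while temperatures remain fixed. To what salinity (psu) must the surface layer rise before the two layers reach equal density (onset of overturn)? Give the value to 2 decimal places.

35.52 psu

Neutral buoyancy requires −α(T_deep − T_surf) + β(S_deep − S_surf′) = 0.
S_surf′ = S_deep − (α/β)·ΔT = 35.01 − (2.2 × 10⁻⁴/7.7 × 10⁻⁴)·(-1.8) = 35.5243 psu.
Increase required: 35.5243 − 33.40 = 2.1243 psu.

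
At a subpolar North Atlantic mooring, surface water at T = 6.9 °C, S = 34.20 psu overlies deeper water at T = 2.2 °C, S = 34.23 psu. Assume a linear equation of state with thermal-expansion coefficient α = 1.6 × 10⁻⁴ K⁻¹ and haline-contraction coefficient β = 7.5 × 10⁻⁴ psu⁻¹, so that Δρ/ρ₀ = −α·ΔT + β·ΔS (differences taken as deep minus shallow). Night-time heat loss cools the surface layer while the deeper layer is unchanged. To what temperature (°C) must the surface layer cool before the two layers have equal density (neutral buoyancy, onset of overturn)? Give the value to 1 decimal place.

Neutral buoyancy requires Δρ = 0, i.e. −α(T_deep − T_surf′) + β(S_deep − S_surf) = 0.
T_surf′ = T_deep − (β/α)·ΔS = 2.2 − (7.5 × 10⁻⁴/1.6 × 10⁻⁴)·(+0.03) = 2.059 °C.
Cooling required: 6.9 − (2.059) = 4.841 °C.

2.1 °C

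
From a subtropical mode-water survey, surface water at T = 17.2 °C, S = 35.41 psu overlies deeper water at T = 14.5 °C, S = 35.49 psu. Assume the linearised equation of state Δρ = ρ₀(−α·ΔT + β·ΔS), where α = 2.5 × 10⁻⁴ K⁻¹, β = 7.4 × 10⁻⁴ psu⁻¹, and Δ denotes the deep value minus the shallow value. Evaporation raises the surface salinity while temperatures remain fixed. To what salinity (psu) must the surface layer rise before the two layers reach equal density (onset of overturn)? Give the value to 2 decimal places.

36.40 psu

Neutral buoyancy requires −α(T_deep − T_surf) + β(S_deep − S_surf′) = 0.
S_surf′ = S_deep − (α/β)·ΔT = 35.49 − (2.5 × 10⁻⁴/7.4 × 10⁻⁴)·(-2.7) = 36.4022 psu.
Increase required: 36.4022 − 35.41 = 0.9922 psu.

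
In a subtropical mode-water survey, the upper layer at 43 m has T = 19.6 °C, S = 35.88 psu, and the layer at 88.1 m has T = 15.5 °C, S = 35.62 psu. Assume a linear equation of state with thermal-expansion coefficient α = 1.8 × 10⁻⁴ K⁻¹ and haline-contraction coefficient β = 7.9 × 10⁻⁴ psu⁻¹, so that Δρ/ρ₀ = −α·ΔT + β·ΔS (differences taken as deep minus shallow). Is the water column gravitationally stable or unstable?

ΔT = 15.5 − 19.6 = -4.1 K and ΔS = 35.62 − 35.88 = -0.26 psu (deep − shallow).
−αΔT = 7.38 × 10⁻⁴; βΔS = -2.054 × 10⁻⁴; sum Δρ/ρ₀ = 5.326 × 10⁻⁴.
Δρ/ρ₀ > 0, so Δρ > 0: deeper water is denser → statically stable.

stable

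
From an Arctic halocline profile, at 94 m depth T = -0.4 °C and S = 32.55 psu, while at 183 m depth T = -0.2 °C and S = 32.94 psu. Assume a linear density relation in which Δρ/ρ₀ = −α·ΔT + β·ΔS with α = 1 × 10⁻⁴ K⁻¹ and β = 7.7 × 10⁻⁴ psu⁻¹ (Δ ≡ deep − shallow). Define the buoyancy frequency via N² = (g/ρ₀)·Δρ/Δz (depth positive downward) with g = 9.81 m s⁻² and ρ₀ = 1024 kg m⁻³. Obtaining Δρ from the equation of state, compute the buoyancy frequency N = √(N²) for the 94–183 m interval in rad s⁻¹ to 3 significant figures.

ΔT = +0.2 K, ΔS = +0.39 psu (deep − shallow).
Δρ/ρ₀ = −αΔT + βΔS = -2.00 × 10⁻⁵ + 3.003 × 10⁻⁴ = 2.803 × 10⁻⁴, so Δρ ≈ 0.2870 kg m⁻³.
N² = (g/ρ₀)·Δρ/Δz = g·(Δρ/ρ₀)/Δz = 9.81 × 2.803 × 10⁻⁴ / 89 = 3.0896 × 10⁻⁵ s⁻².
N = √(3.0896 × 10⁻⁵) = 5.5584 × 10⁻³ rad s⁻¹ ≈ 5.56 × 10⁻³ rad s⁻¹.

5.56 × 10⁻³ rad s⁻¹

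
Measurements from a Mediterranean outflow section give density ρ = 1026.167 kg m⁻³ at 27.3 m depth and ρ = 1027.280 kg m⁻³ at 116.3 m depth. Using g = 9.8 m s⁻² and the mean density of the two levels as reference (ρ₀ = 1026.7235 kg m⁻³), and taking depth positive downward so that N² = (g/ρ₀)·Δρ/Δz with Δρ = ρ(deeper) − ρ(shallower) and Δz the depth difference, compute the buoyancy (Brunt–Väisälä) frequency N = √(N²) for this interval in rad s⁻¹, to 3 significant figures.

0.0109 rad s⁻¹

Δρ = 1027.280 − 1026.167 = 1.113 kg m⁻³ over Δz = 116.3 − 27.3 = 89 m.
N² = (9.8/1026.7235) × (1.113/89) = 1.1937 × 10⁻⁴ s⁻².
N = √(1.1937 × 10⁻⁴) = 0.010926 rad s⁻¹ ≈ 0.0109 rad s⁻¹.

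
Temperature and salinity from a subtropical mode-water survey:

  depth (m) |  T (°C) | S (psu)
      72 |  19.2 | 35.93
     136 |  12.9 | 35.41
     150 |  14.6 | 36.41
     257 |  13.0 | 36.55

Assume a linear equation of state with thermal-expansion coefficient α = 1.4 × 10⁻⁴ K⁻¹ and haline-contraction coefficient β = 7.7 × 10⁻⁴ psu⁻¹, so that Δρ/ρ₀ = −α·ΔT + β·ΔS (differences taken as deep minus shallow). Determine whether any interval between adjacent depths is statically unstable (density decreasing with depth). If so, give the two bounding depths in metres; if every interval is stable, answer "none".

Evaluate Δρ/ρ₀ = −αΔT + βΔS across each adjacent pair:
  72–136 m: −αΔT+βΔS = −(1.4 × 10⁻⁴)(-6.3)+(7.7 × 10⁻⁴)(-0.52) = 4.8 × 10⁻⁴ → stable
  136–150 m: −αΔT+βΔS = −(1.4 × 10⁻⁴)(+1.7)+(7.7 × 10⁻⁴)(+1.00) = 5.3 × 10⁻⁴ → stable
  150–257 m: −αΔT+βΔS = −(1.4 × 10⁻⁴)(-1.6)+(7.7 × 10⁻⁴)(+0.14) = 3.3 × 10⁻⁴ → stable
Every interval has Δρ > 0: the column is stably stratified throughout.

none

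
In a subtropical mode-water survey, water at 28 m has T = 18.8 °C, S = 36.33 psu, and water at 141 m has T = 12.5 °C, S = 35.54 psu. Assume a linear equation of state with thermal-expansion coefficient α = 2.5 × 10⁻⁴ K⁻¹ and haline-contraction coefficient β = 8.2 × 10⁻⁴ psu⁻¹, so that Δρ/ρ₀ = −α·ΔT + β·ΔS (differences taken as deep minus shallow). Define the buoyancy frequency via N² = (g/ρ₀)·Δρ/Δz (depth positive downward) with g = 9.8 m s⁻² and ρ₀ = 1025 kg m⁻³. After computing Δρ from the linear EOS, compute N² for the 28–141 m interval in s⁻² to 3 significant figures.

ΔT = -6.3 K, ΔS = -0.79 psu (deep − shallow).
Δρ/ρ₀ = −αΔT + βΔS = 1.575 × 10⁻³ − 6.478 × 10⁻⁴ = 9.272 × 10⁻⁴, so Δρ ≈ 0.9504 kg m⁻³.
N² = (g/ρ₀)·Δρ/Δz = g·(Δρ/ρ₀)/Δz = 9.8 × 9.272 × 10⁻⁴ / 113 = 8.0412 × 10⁻⁵ s⁻² ≈ 8.04 × 10⁻⁵ s⁻².

8.04 × 10⁻⁵ s⁻²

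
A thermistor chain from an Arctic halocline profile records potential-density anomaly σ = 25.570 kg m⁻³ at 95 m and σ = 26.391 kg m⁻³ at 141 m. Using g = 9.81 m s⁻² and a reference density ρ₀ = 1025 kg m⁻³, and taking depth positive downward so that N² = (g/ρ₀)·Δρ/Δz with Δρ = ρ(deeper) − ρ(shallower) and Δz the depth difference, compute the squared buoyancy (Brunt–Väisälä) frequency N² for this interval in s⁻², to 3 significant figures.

1.71 × 10⁻⁴ s⁻²

Δρ = 1026.391 − 1025.570 = 0.821 kg m⁻³ over Δz = 141 − 95 = 46 m.
N² = (9.81/1025) × (0.821/46) = 1.7082 × 10⁻⁴ s⁻² ≈ 1.71 × 10⁻⁴ s⁻².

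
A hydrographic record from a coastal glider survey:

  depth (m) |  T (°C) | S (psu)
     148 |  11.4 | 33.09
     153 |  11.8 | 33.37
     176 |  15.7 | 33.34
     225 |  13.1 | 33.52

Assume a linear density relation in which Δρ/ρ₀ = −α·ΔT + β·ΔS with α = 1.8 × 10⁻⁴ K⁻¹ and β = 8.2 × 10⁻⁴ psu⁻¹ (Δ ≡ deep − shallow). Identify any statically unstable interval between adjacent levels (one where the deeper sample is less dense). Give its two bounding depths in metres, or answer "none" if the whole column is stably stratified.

Evaluate Δρ/ρ₀ = −αΔT + βΔS across each adjacent pair:
  148–153 m: −αΔT+βΔS = −(1.8 × 10⁻⁴)(+0.4)+(8.2 × 10⁻⁴)(+0.28) = 1.6 × 10⁻⁴ → stable
  153–176 m: −αΔT+βΔS = −(1.8 × 10⁻⁴)(+3.9)+(8.2 × 10⁻⁴)(-0.03) = -7.3 × 10⁻⁴ → UNSTABLE
  176–225 m: −αΔT+βΔS = −(1.8 × 10⁻⁴)(-2.6)+(8.2 × 10⁻⁴)(+0.18) = 6.2 × 10⁻⁴ → stable
The 153–176 m interval has Δρ < 0: lighter water underlies denser water.

153–176 m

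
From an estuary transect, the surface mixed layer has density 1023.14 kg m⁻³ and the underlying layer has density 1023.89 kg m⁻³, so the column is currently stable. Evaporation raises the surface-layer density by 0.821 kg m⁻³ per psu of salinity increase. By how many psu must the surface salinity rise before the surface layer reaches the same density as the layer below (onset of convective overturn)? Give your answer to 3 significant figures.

Density deficit of the surface layer: 1023.89 − 1023.14 = 0.75 kg m⁻³.
Required change = 0.75 / 0.821 = 0.914 psu.

0.914 psu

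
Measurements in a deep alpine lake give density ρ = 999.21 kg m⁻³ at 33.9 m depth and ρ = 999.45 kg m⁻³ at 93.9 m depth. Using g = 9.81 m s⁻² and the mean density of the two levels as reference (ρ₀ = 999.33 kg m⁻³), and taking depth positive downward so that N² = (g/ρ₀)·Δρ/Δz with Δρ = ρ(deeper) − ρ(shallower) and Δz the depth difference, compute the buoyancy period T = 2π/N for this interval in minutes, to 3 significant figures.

Δρ = 999.45 − 999.21 = 0.24 kg m⁻³ over Δz = 93.9 − 33.9 = 60 m.
N² = (9.81/999.33) × (0.24/60) = 3.9266 × 10⁻⁵ s⁻².
N = √(3.9266 × 10⁻⁵) = 6.2663 × 10⁻³ rad s⁻¹, so T = 2π/N = 1.0027 × 10³ s = 16.712 min ≈ 16.7 min.

16.7 min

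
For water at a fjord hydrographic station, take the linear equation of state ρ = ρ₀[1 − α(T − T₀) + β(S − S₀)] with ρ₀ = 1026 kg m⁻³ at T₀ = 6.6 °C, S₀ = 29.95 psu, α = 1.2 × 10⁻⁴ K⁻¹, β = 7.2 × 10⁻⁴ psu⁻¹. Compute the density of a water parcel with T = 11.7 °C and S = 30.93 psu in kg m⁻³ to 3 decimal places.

T − T₀ = +5.1 K, S − S₀ = +0.98 psu.
Bracket = 1 − α·(+5.1) + β·(+0.98) = 1 + (9.36 × 10⁻⁵) = 1.0000936.
ρ = 1026 × 1.0000936 = 1026.096 kg m⁻³.

1026.096 kg m⁻³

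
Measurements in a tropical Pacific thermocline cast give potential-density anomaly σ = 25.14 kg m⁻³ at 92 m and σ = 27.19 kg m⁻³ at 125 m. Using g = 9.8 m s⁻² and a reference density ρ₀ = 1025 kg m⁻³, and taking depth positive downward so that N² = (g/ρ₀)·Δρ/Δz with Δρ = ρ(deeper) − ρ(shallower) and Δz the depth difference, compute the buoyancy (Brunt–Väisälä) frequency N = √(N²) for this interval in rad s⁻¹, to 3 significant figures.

0.0244 rad s⁻¹

Δρ = 1027.19 − 1025.14 = 2.05 kg m⁻³ over Δz = 125 − 92 = 33 m.
N² = (9.8/1025) × (2.05/33) = 5.9394 × 10⁻⁴ s⁻².
N = √(5.9394 × 10⁻⁴) = 0.024371 rad s⁻¹ ≈ 0.0244 rad s⁻¹.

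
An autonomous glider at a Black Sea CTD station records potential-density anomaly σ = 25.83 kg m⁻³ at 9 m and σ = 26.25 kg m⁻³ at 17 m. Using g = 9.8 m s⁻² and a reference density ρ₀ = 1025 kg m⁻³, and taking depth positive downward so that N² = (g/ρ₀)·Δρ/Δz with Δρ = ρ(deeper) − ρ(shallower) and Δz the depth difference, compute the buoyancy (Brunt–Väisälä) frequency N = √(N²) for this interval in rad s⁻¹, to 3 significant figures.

0.0224 rad s⁻¹

Δρ = 1026.25 − 1025.83 = 0.42 kg m⁻³ over Δz = 17 − 9 = 8 m.
N² = (9.8/1025) × (0.42/8) = 5.0195 × 10⁻⁴ s⁻².
N = √(5.0195 × 10⁻⁴) = 0.022404 rad s⁻¹ ≈ 0.0224 rad s⁻¹.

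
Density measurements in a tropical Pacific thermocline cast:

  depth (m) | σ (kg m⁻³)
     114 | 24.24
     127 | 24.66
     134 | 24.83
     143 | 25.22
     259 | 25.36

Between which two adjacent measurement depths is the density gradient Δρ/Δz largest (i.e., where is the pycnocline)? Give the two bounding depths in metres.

Compute the density gradient over each adjacent pair:
  114–127 m: Δρ/Δz = 0.42/13 = 0.032 kg m⁻⁴
  127–134 m: Δρ/Δz = 0.17/7 = 0.024 kg m⁻⁴
  134–143 m: Δρ/Δz = 0.39/9 = 0.043 kg m⁻⁴
  143–259 m: Δρ/Δz = 0.14/116 = 1.2 × 10⁻³ kg m⁻⁴
The largest gradient is in the 134–143 m interval — the pycnocline.

134–143 m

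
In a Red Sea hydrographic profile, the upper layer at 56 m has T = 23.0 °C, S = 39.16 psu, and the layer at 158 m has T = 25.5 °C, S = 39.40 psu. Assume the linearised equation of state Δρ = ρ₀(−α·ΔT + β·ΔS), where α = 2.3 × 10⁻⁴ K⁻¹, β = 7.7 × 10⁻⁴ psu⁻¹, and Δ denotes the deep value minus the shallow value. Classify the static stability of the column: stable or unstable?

unstable

ΔT = 25.5 − 23.0 = +2.5 K and ΔS = 39.40 − 39.16 = +0.24 psu (deep − shallow).
−αΔT = -5.75 × 10⁻⁴; βΔS = 1.848 × 10⁻⁴; sum Δρ/ρ₀ = -3.902 × 10⁻⁴.
Δρ/ρ₀ < 0, so Δρ < 0: deeper water is lighter → statically unstable; the column would overturn.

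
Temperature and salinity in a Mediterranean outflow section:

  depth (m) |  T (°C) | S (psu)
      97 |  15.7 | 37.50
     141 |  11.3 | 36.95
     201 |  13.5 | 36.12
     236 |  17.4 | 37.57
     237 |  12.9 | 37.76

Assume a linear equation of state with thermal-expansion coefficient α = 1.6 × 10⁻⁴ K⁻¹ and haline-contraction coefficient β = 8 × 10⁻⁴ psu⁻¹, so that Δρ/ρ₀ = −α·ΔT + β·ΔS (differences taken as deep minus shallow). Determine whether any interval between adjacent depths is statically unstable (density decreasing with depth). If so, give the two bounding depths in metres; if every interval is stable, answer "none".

Evaluate Δρ/ρ₀ = −αΔT + βΔS across each adjacent pair:
  97–141 m: −αΔT+βΔS = −(1.6 × 10⁻⁴)(-4.4)+(8 × 10⁻⁴)(-0.55) = 2.6 × 10⁻⁴ → stable
  141–201 m: −αΔT+βΔS = −(1.6 × 10⁻⁴)(+2.2)+(8 × 10⁻⁴)(-0.83) = -1.0 × 10⁻³ → UNSTABLE
  201–236 m: −αΔT+βΔS = −(1.6 × 10⁻⁴)(+3.9)+(8 × 10⁻⁴)(+1.45) = 5.4 × 10⁻⁴ → stable
  236–237 m: −αΔT+βΔS = −(1.6 × 10⁻⁴)(-4.5)+(8 × 10⁻⁴)(+0.19) = 8.7 × 10⁻⁴ → stable
The 141–201 m interval has Δρ < 0: lighter water underlies denser water.

141–201 m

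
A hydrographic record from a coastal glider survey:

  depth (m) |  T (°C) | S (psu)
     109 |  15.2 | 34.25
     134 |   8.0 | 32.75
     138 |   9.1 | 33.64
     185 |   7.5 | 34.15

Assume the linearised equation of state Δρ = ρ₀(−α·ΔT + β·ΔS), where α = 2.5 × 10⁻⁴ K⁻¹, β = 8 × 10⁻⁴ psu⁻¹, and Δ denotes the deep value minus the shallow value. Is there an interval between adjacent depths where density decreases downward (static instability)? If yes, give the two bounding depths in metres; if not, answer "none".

none

Evaluate Δρ/ρ₀ = −αΔT + βΔS across each adjacent pair:
  109–134 m: −αΔT+βΔS = −(2.5 × 10⁻⁴)(-7.2)+(8 × 10⁻⁴)(-1.50) = 6.0 × 10⁻⁴ → stable
  134–138 m: −αΔT+βΔS = −(2.5 × 10⁻⁴)(+1.1)+(8 × 10⁻⁴)(+0.89) = 4.4 × 10⁻⁴ → stable
  138–185 m: −αΔT+βΔS = −(2.5 × 10⁻⁴)(-1.6)+(8 × 10⁻⁴)(+0.51) = 8.1 × 10⁻⁴ → stable
Every interval has Δρ > 0: the column is stably stratified throughout.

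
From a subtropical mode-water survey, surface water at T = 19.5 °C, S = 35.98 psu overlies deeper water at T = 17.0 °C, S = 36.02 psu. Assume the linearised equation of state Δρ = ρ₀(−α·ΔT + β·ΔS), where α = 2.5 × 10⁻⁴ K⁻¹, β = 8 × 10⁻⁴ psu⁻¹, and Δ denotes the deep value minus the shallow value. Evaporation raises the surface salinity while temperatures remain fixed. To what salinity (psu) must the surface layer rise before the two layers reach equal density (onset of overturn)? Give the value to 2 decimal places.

36.80 psu

Neutral buoyancy requires −α(T_deep − T_surf) + β(S_deep − S_surf′) = 0.
S_surf′ = S_deep − (α/β)·ΔT = 36.02 − (2.5 × 10⁻⁴/8 × 10⁻⁴)·(-2.5) = 36.8013 psu.
Increase required: 36.8013 − 35.98 = 0.8213 psu.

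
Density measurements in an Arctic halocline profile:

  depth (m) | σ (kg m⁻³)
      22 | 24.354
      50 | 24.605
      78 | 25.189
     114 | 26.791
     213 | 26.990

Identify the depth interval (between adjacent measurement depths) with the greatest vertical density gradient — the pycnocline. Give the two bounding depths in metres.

78–114 m

Compute the density gradient over each adjacent pair:
  22–50 m: Δρ/Δz = 0.251/28 = 9.0 × 10⁻³ kg m⁻⁴
  50–78 m: Δρ/Δz = 0.584/28 = 0.021 kg m⁻⁴
  78–114 m: Δρ/Δz = 1.602/36 = 0.045 kg m⁻⁴
  114–213 m: Δρ/Δz = 0.199/99 = 2.0 × 10⁻³ kg m⁻⁴
The largest gradient is in the 78–114 m interval — the pycnocline.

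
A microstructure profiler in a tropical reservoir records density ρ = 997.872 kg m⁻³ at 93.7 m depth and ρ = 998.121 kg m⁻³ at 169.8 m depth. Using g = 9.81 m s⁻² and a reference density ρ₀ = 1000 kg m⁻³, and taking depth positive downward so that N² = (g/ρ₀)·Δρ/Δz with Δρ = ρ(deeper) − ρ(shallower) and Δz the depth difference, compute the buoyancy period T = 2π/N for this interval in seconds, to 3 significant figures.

Δρ = 998.121 − 997.872 = 0.249 kg m⁻³ over Δz = 169.8 − 93.7 = 76.1 m.
N² = (9.81/1000) × (0.249/76.1) = 3.2098 × 10⁻⁵ s⁻².
N = √(3.2098 × 10⁻⁵) = 5.6655 × 10⁻³ rad s⁻¹, so T = 2π/N = 1.1090 × 10³ s ≈ 1.11 × 10³ s.

1.11 × 10³ s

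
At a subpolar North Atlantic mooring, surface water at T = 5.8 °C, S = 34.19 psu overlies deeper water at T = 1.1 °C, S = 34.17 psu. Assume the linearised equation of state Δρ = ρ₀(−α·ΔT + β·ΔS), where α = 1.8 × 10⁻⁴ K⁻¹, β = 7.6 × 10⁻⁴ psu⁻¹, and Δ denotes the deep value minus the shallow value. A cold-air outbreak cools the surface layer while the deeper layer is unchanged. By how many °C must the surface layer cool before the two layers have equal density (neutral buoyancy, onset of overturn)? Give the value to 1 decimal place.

Neutral buoyancy requires Δρ = 0, i.e. −α(T_deep − T_surf′) + β(S_deep − S_surf) = 0.
T_surf′ = T_deep − (β/α)·ΔS = 1.1 − (7.6 × 10⁻⁴/1.8 × 10⁻⁴)·(-0.02) = 1.184 °C.
Cooling required: 5.8 − (1.184) = 4.616 °C.

4.6 °C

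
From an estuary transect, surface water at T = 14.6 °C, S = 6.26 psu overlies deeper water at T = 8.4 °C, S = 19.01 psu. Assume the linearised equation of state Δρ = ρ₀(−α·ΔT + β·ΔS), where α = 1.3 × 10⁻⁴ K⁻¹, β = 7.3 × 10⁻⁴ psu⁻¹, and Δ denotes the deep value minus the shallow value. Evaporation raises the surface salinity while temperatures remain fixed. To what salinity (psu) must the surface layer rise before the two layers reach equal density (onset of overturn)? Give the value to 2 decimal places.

20.11 psu

Neutral buoyancy requires −α(T_deep − T_surf) + β(S_deep − S_surf′) = 0.
S_surf′ = S_deep − (α/β)·ΔT = 19.01 − (1.3 × 10⁻⁴/7.3 × 10⁻⁴)·(-6.2) = 20.1141 psu.
Increase required: 20.1141 − 6.26 = 13.8541 psu.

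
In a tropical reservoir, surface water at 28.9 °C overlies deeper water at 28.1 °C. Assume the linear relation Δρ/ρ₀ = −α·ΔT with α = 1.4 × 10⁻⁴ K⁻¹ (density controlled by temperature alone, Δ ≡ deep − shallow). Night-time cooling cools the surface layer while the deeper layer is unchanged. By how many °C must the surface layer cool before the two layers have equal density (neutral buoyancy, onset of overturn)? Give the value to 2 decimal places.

With temperature the only control, equal density requires T_surf′ = T_deep.
T_surf′ = 28.1 °C.
Cooling required: 28.9 − 28.1 = 0.80 °C.

0.80 °C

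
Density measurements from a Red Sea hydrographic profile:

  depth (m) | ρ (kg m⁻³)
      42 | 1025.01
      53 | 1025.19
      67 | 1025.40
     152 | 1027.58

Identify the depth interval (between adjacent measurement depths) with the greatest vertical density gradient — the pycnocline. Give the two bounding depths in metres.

67–152 m

Compute the density gradient over each adjacent pair:
  42–53 m: Δρ/Δz = 0.18/11 = 0.016 kg m⁻⁴
  53–67 m: Δρ/Δz = 0.21/14 = 0.015 kg m⁻⁴
  67–152 m: Δρ/Δz = 2.18/85 = 0.026 kg m⁻⁴
The largest gradient is in the 67–152 m interval — the pycnocline.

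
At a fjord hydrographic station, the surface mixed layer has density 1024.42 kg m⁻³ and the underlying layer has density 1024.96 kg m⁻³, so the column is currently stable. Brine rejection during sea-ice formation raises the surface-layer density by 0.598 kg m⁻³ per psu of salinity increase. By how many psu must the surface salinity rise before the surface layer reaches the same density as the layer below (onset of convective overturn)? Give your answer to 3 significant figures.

0.903 psu

Density deficit of the surface layer: 1024.96 − 1024.42 = 0.54 kg m⁻³.
Required change = 0.54 / 0.598 = 0.903 psu.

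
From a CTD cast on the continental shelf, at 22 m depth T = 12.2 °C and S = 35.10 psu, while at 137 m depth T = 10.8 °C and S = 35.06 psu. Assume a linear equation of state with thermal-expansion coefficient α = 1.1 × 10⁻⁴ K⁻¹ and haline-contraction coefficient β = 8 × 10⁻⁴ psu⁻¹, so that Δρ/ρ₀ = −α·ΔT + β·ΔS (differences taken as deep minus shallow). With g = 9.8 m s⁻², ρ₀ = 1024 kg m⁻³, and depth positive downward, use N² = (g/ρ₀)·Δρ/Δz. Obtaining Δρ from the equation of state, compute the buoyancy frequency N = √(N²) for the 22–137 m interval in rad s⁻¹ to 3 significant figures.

3.22 × 10⁻³ rad s⁻¹

ΔT = -1.4 K, ΔS = -0.04 psu (deep − shallow).
Δρ/ρ₀ = −αΔT + βΔS = 1.54 × 10⁻⁴ − 3.20 × 10⁻⁵ = 1.22 × 10⁻⁴, so Δρ ≈ 0.1249 kg m⁻³.
N² = (g/ρ₀)·Δρ/Δz = g·(Δρ/ρ₀)/Δz = 9.8 × 1.22 × 10⁻⁴ / 115 = 1.0397 × 10⁻⁵ s⁻².
N = √(1.0397 × 10⁻⁵) = 3.2244 × 10⁻³ rad s⁻¹ ≈ 3.22 × 10⁻³ rad s⁻¹.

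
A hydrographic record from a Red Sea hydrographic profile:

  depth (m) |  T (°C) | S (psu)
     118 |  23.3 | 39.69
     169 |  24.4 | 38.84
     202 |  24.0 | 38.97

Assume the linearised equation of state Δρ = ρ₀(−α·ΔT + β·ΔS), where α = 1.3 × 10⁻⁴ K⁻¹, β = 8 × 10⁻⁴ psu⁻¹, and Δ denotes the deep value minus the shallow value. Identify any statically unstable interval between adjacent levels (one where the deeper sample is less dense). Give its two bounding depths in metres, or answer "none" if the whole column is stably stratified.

118–169 m

Evaluate Δρ/ρ₀ = −αΔT + βΔS across each adjacent pair:
  118–169 m: −αΔT+βΔS = −(1.3 × 10⁻⁴)(+1.1)+(8 × 10⁻⁴)(-0.85) = -8.2 × 10⁻⁴ → UNSTABLE
  169–202 m: −αΔT+βΔS = −(1.3 × 10⁻⁴)(-0.4)+(8 × 10⁻⁴)(+0.13) = 1.6 × 10⁻⁴ → stable
The 118–169 m interval has Δρ < 0: lighter water underlies denser water.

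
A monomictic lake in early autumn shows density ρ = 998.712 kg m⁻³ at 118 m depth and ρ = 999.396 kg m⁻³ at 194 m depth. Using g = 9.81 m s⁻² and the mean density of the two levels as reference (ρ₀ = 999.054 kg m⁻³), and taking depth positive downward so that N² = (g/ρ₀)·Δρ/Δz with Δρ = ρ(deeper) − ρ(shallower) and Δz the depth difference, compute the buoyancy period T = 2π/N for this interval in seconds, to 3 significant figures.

Δρ = 999.396 − 998.712 = 0.684 kg m⁻³ over Δz = 194 − 118 = 76 m.
N² = (9.81/999.054) × (0.684/76) = 8.8374 × 10⁻⁵ s⁻².
N = √(8.8374 × 10⁻⁵) = 9.4007 × 10⁻³ rad s⁻¹, so T = 2π/N = 668.37 s ≈ 668 s.
N² > 0, so the interval is statically stable.

668 s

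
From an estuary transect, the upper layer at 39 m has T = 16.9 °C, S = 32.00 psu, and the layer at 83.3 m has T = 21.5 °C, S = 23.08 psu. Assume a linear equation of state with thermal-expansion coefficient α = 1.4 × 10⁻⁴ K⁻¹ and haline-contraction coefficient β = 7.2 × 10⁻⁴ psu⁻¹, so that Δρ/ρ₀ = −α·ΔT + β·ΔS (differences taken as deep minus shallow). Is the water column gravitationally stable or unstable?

ΔT = 21.5 − 16.9 = +4.6 K and ΔS = 23.08 − 32.00 = -8.92 psu (deep − shallow).
−αΔT = -6.44 × 10⁻⁴; βΔS = -6.4224 × 10⁻³; sum Δρ/ρ₀ = -7.0664 × 10⁻³.
Δρ/ρ₀ < 0, so Δρ < 0: deeper water is lighter → statically unstable; the column would overturn.

unstable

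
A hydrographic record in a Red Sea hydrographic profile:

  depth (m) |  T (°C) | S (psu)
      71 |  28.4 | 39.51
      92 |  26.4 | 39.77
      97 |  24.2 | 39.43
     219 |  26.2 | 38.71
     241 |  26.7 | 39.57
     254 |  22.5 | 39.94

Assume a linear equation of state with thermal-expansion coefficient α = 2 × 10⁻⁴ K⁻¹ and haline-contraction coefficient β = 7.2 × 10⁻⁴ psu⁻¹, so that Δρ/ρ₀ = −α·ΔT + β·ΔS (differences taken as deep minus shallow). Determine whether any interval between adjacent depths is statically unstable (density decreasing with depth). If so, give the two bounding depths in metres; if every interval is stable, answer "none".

Evaluate Δρ/ρ₀ = −αΔT + βΔS across each adjacent pair:
  71–92 m: −αΔT+βΔS = −(2 × 10⁻⁴)(-2.0)+(7.2 × 10⁻⁴)(+0.26) = 5.9 × 10⁻⁴ → stable
  92–97 m: −αΔT+βΔS = −(2 × 10⁻⁴)(-2.2)+(7.2 × 10⁻⁴)(-0.34) = 2.0 × 10⁻⁴ → stable
  97–219 m: −αΔT+βΔS = −(2 × 10⁻⁴)(+2.0)+(7.2 × 10⁻⁴)(-0.72) = -9.2 × 10⁻⁴ → UNSTABLE
  219–241 m: −αΔT+βΔS = −(2 × 10⁻⁴)(+0.5)+(7.2 × 10⁻⁴)(+0.86) = 5.2 × 10⁻⁴ → stable
  241–254 m: −αΔT+βΔS = −(2 × 10⁻⁴)(-4.2)+(7.2 × 10⁻⁴)(+0.37) = 1.1 × 10⁻³ → stable
The 97–219 m interval has Δρ < 0: lighter water underlies denser water.

97–219 m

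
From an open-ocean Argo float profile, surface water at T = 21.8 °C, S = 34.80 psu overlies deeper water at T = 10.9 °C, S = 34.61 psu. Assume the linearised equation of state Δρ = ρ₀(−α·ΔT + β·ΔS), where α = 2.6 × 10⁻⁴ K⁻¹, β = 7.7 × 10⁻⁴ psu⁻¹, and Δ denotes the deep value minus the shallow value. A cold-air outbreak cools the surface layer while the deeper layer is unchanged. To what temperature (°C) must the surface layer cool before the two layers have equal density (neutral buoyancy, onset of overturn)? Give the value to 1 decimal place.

Neutral buoyancy requires Δρ = 0, i.e. −α(T_deep − T_surf′) + β(S_deep − S_surf) = 0.
T_surf′ = T_deep − (β/α)·ΔS = 10.9 − (7.7 × 10⁻⁴/2.6 × 10⁻⁴)·(-0.19) = 11.463 °C.
Cooling required: 21.8 − (11.463) = 10.337 °C.

11.5 °C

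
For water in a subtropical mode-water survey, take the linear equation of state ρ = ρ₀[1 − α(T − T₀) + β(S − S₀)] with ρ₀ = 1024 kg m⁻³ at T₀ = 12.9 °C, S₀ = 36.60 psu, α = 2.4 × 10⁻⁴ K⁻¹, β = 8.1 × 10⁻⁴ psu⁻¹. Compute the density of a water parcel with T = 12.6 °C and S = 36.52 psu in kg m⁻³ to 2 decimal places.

1024.01 kg m⁻³

T − T₀ = -0.3 K, S − S₀ = -0.08 psu.
Bracket = 1 − α·(-0.3) + β·(-0.08) = 1 + (7.20 × 10⁻⁶) = 1.0000072.
ρ = 1024 × 1.0000072 = 1024.01 kg m⁻³.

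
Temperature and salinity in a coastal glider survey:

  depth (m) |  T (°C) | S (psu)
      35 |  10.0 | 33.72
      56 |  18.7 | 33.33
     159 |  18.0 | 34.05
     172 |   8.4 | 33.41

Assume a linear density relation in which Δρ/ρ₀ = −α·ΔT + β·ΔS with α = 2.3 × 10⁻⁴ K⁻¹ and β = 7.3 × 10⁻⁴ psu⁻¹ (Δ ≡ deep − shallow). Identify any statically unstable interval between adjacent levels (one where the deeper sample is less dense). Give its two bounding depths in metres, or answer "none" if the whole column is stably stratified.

Evaluate Δρ/ρ₀ = −αΔT + βΔS across each adjacent pair:
  35–56 m: −αΔT+βΔS = −(2.3 × 10⁻⁴)(+8.7)+(7.3 × 10⁻⁴)(-0.39) = -2.3 × 10⁻³ → UNSTABLE
  56–159 m: −αΔT+βΔS = −(2.3 × 10⁻⁴)(-0.7)+(7.3 × 10⁻⁴)(+0.72) = 6.9 × 10⁻⁴ → stable
  159–172 m: −αΔT+βΔS = −(2.3 × 10⁻⁴)(-9.6)+(7.3 × 10⁻⁴)(-0.64) = 1.7 × 10⁻³ → stable
The 35–56 m interval has Δρ < 0: lighter water underlies denser water.

35–56 m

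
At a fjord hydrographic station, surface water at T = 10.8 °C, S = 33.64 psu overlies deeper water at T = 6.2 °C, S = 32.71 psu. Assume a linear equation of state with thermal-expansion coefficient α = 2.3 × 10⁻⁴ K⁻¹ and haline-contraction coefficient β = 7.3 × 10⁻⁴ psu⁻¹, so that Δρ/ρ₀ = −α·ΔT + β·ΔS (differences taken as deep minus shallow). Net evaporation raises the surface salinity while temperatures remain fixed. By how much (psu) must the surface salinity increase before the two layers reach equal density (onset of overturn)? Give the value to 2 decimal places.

0.52 psu

Neutral buoyancy requires −α(T_deep − T_surf) + β(S_deep − S_surf′) = 0.
S_surf′ = S_deep − (α/β)·ΔT = 32.71 − (2.3 × 10⁻⁴/7.3 × 10⁻⁴)·(-4.6) = 34.1593 psu.
Increase required: 34.1593 − 33.64 = 0.5193 psu.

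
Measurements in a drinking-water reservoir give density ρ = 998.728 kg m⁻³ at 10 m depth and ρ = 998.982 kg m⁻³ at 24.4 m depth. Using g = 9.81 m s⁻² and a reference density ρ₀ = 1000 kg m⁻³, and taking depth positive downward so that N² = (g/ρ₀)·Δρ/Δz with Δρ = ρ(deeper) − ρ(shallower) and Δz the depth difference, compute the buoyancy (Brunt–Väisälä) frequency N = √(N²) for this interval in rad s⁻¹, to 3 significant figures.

Δρ = 998.982 − 998.728 = 0.254 kg m⁻³ over Δz = 24.4 − 10 = 14.4 m.
N² = (9.81/1000) × (0.254/14.4) = 1.7304 × 10⁻⁴ s⁻².
N = √(1.7304 × 10⁻⁴) = 0.013154 rad s⁻¹ ≈ 0.0132 rad s⁻¹.

0.0132 rad s⁻¹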